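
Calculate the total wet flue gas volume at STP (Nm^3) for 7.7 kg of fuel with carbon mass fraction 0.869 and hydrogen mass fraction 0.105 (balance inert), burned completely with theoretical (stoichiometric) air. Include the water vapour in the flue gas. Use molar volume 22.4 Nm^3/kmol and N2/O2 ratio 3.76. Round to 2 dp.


Per kg fuel: CO2 = (C/12 kmol)*22.4 = (0.869/12)*22.4 = 1.62213 Nm^3
Per kg fuel: H2O = (H/2 kmol)*22.4 = (0.105/2)*22.4 = 1.17600 Nm^3
O2 needed per kg fuel = C/12 + H/4 = 0.869/12 + 0.105/4 = 0.09866667 kmol
Per kg fuel: N2 = O2*3.76*22.4 = 0.09866667*3.76*22.4 = 8.31010 Nm^3
Total per kg = 1.62213 + 1.17600 + 8.31010 = 11.10823 Nm^3
Total = 11.10823 * 7.7 = 85.53 Nm^3


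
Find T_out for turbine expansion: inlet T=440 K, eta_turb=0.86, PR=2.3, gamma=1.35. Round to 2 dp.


T_out = T_in * (1 - eta * (1 - PR^(-(gamma-1)/gamma)))
Exponent = -(1.35-1)/1.35 = -0.25925926
PR^exp = 2.3^(-0.25925926) = 0.80578413
Factor = 1 - 0.86*(1 - 0.80578413) = 0.83297435
T_out = 440 * 0.83297435 = 366.51 K


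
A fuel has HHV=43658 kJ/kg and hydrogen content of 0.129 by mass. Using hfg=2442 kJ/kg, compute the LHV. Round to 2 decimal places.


LHV = HHV - hfg * 9 * H
Water correction = 2442 * 9 * 0.129 = 2835.162 kJ/kg
LHV = 43658 - 2835.162 = 40822.84 kJ/kg


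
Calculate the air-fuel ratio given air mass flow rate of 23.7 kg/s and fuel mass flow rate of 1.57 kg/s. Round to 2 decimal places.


AFR = m_air / m_fuel
AFR = 23.7 / 1.57 = 15.10


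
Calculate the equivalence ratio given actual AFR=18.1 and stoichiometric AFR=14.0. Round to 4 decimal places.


phi = AFR_stoich / AFR_actual
phi = 14.0 / 18.1 = 0.7735


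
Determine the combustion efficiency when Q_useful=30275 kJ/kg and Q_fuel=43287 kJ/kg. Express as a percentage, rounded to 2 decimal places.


Efficiency = (Q_useful / Q_fuel) * 100
Efficiency = (30275 / 43287) * 100
Efficiency = 0.6994 * 100 = 69.94%


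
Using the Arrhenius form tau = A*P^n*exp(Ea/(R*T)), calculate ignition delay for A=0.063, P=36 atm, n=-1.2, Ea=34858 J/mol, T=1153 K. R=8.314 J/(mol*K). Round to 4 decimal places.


tau = A * P^n * exp(Ea/(R*T))
P^n = 36^(-1.2) = 0.01356554
Ea/(R*T) = 34858/(8.314*1153) = 3.636329
exp(Ea/(R*T)) = 37.952248
tau = 0.063 * 0.01356554 * 37.952248 = 0.0324 ms


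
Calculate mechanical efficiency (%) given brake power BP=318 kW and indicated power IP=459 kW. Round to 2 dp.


eta_mech = (BP / IP) * 100
Ratio = 318 / 459 = 0.6928
eta_mech = 0.6928 * 100 = 69.28%


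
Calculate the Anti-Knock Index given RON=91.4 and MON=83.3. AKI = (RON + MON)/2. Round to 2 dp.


AKI = (RON + MON) / 2
AKI = (91.4 + 83.3) / 2
AKI = 174.7 / 2 = 87.35


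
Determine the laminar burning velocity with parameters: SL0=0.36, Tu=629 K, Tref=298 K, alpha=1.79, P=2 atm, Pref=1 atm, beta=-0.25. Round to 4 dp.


SL = SL0 * (Tu/Tref)^alpha * (P/Pref)^beta
T ratio = 629/298 = 2.11073826
(T ratio)^alpha = 2.11073826^1.79 = 3.808356
(P/Pref)^beta = 2^(-0.25) = 0.840896
SL = 0.36 * 3.808356 * 0.840896 = 1.1529 m/s


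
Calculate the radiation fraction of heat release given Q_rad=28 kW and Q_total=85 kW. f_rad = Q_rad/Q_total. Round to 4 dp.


f_rad = Q_rad / Q_total
f_rad = 28 / 85 = 0.3294


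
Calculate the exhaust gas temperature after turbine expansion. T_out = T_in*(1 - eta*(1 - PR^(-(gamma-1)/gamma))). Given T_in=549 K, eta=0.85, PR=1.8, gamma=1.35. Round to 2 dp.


T_out = T_in * (1 - eta * (1 - PR^(-(gamma-1)/gamma)))
Exponent = -(1.35-1)/1.35 = -0.25925926
PR^exp = 1.8^(-0.25925926) = 0.85865408
Factor = 1 - 0.85*(1 - 0.85865408) = 0.87985597
T_out = 549 * 0.87985597 = 483.04 K


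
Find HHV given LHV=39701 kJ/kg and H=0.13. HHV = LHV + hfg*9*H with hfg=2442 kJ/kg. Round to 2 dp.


HHV = LHV + hfg * 9 * H
Water addition = 2442 * 9 * 0.13 = 2857.140 kJ/kg
HHV = 39701 + 2857.140 = 42558.14 kJ/kg


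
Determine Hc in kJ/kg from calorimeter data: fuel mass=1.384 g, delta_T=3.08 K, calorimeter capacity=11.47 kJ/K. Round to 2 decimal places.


Hc = C_cal * delta_T / m_fuel
Q_released = 11.47 * 3.08 = 35.3276 kJ
m_fuel = 1.384 g = 1.384/1000 kg = 0.001384 kg
Hc = 35.3276 / 0.001384 = 25525.72 kJ/kg


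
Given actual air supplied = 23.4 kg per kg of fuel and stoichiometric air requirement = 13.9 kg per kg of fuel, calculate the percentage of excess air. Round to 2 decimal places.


Excess air = actual - stoichiometric = 23.4 - 13.9 = 9.50 kg/kg fuel
Excess air % = (excess / stoich) * 100 = (9.50 / 13.9) * 100 = 68.35%


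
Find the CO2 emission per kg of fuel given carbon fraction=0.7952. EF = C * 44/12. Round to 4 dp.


EF = C_frac * (M_CO2 / M_C)
EF = 0.7952 * (44/12)
EF = 0.7952 * 3.666667 = 2.9157 kg_CO2/kg_fuel


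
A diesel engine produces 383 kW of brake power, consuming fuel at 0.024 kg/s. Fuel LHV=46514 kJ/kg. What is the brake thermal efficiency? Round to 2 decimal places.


eta_BTE = (BP / (mf * LHV)) * 100
Denominator = 0.024 * 46514 = 1116.3360 kW
eta_BTE = (383 / 1116.3360) * 100 = 34.31%


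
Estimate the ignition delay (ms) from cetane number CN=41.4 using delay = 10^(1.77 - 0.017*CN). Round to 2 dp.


delay = 10^(1.77 - 0.017*CN)
Exponent = 1.77 - 0.017*41.4 = 1.0662
delay = 10^1.0662 = 11.65 ms


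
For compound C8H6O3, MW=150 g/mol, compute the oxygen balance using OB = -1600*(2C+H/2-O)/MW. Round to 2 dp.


OB = -1600 * (2C + H/2 - O) / MW
Inner = 2*8 + 6/2 - 3 = 16.00
OB = -1600 * 16.00 / 150 = -170.67%


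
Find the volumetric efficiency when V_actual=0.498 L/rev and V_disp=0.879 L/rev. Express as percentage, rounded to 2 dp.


eta_v = (V_actual / V_disp) * 100
Ratio = 0.498 / 0.879 = 0.5666
eta_v = 0.5666 * 100 = 56.66%


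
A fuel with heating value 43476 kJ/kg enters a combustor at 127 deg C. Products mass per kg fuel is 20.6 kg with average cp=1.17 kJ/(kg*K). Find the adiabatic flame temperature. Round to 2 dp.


T_ad = T_in + Hc / (m_p * cp)
Denominator = 20.6 * 1.17 = 24.1020
Temperature rise = 43476 / 24.1020 = 1803.83 K
T_ad = 127 + 1803.83 = 1930.83 deg C


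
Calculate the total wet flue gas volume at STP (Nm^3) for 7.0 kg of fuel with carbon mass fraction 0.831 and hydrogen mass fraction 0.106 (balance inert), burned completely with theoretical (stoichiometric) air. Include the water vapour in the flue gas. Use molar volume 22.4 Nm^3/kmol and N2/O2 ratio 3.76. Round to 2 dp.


Per kg fuel: CO2 = (C/12 kmol)*22.4 = (0.831/12)*22.4 = 1.55120 Nm^3
Per kg fuel: H2O = (H/2 kmol)*22.4 = (0.106/2)*22.4 = 1.18720 Nm^3
O2 needed per kg fuel = C/12 + H/4 = 0.831/12 + 0.106/4 = 0.09575000 kmol
Per kg fuel: N2 = O2*3.76*22.4 = 0.09575000*3.76*22.4 = 8.06445 Nm^3
Total per kg = 1.55120 + 1.18720 + 8.06445 = 10.80285 Nm^3
Total = 10.80285 * 7.0 = 75.62 Nm^3


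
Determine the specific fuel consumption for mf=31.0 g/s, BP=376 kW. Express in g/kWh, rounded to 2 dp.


SFC = (mf / BP) * 3600
Rate = 31.0 / 376 = 0.082447 g/(s*kW)
SFC = 0.082447 * 3600 = 296.81 g/kWh


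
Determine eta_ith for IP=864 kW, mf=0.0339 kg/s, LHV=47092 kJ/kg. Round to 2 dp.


eta_ith = (IP / (mf * LHV)) * 100
Denominator = 0.0339 * 47092 = 1596.4188 kW
eta_ith = (864 / 1596.4188) * 100 = 54.12%


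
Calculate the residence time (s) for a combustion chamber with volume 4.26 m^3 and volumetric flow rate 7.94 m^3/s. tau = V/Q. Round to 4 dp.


tau = V / Q_flow
tau = 4.26 / 7.94 = 0.5365 s


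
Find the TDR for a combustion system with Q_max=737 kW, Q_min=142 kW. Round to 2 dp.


TDR = Q_max / Q_min
TDR = 737 / 142 = 5.19


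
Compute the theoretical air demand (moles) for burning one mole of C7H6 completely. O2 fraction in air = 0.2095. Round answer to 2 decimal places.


Balanced combustion: C7H6 + 8.5 O2 -> 7 CO2 + 3 H2O
O2 needed = C + H/4 = 7 + 6/4 = 8.50 moles
Air moles = O2 / 0.2095 = 8.50 / 0.2095 = 40.57 moles air


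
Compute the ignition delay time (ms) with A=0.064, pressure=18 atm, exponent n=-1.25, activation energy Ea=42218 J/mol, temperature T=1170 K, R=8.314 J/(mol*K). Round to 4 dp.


tau = A * P^n * exp(Ea/(R*T))
P^n = 18^(-1.25) = 0.02697177
Ea/(R*T) = 42218/(8.314*1170) = 4.340120
exp(Ea/(R*T)) = 76.716773
tau = 0.064 * 0.02697177 * 76.716773 = 0.1324 ms


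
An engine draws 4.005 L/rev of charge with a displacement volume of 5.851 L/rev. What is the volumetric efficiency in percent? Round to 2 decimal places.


eta_v = (V_actual / V_disp) * 100
Ratio = 4.005 / 5.851 = 0.6845
eta_v = 0.6845 * 100 = 68.45%


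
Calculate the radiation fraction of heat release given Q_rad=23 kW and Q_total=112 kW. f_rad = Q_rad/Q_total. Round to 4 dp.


f_rad = Q_rad / Q_total
f_rad = 23 / 112 = 0.2054


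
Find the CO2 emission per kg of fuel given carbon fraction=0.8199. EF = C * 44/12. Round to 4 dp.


EF = C_frac * (M_CO2 / M_C)
EF = 0.8199 * (44/12)
EF = 0.8199 * 3.666667 = 3.0063 kg_CO2/kg_fuel


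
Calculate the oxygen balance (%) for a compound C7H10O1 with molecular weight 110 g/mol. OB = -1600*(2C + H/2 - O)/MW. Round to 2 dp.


OB = -1600 * (2C + H/2 - O) / MW
Inner = 2*7 + 10/2 - 1 = 18.00
OB = -1600 * 18.00 / 110 = -261.82%


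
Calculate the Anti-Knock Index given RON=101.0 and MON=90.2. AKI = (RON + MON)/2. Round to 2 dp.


AKI = (RON + MON) / 2
AKI = (101.0 + 90.2) / 2
AKI = 191.2 / 2 = 95.60


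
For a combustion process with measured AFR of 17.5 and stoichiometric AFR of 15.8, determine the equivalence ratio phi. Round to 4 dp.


phi = AFR_stoich / AFR_actual
phi = 15.8 / 17.5 = 0.9029


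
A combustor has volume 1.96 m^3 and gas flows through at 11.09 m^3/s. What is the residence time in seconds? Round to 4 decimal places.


tau = V / Q_flow
tau = 1.96 / 11.09 = 0.1767 s


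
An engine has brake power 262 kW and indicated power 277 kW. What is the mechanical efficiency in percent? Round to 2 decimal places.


eta_mech = (BP / IP) * 100
Ratio = 262 / 277 = 0.9458
eta_mech = 0.9458 * 100 = 94.58%


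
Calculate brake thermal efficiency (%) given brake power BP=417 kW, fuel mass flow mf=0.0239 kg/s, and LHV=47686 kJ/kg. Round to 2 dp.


eta_BTE = (BP / (mf * LHV)) * 100
Denominator = 0.0239 * 47686 = 1139.6954 kW
eta_BTE = (417 / 1139.6954) * 100 = 36.59%


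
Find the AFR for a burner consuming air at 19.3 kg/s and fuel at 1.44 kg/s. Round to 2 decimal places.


AFR = m_air / m_fuel
AFR = 19.3 / 1.44 = 13.40


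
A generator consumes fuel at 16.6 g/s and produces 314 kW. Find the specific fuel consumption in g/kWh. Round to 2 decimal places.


SFC = (mf / BP) * 3600
Rate = 16.6 / 314 = 0.052866 g/(s*kW)
SFC = 0.052866 * 3600 = 190.32 g/kWh


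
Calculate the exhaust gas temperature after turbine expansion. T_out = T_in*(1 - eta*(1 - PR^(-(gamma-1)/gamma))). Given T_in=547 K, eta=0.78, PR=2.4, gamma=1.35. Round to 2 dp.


T_out = T_in * (1 - eta * (1 - PR^(-(gamma-1)/gamma)))
Exponent = -(1.35-1)/1.35 = -0.25925926
PR^exp = 2.4^(-0.25925926) = 0.79694200
Factor = 1 - 0.78*(1 - 0.79694200) = 0.84161476
T_out = 547 * 0.84161476 = 460.36 K


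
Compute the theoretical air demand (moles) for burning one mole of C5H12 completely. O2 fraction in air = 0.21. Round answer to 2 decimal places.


Balanced combustion: C5H12 + 8 O2 -> 5 CO2 + 6 H2O
O2 needed = C + H/4 = 5 + 12/4 = 8.00 moles
Air moles = O2 / 0.21 = 8.00 / 0.21 = 38.10 moles air


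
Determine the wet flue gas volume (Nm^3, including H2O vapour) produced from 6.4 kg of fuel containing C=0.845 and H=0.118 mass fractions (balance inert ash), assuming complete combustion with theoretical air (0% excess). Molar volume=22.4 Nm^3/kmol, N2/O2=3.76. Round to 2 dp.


Per kg fuel: CO2 = (C/12 kmol)*22.4 = (0.845/12)*22.4 = 1.57733 Nm^3
Per kg fuel: H2O = (H/2 kmol)*22.4 = (0.118/2)*22.4 = 1.32160 Nm^3
O2 needed per kg fuel = C/12 + H/4 = 0.845/12 + 0.118/4 = 0.09991667 kmol
Per kg fuel: N2 = O2*3.76*22.4 = 0.09991667*3.76*22.4 = 8.41538 Nm^3
Total per kg = 1.57733 + 1.32160 + 8.41538 = 11.31431 Nm^3
Total = 11.31431 * 6.4 = 72.41 Nm^3


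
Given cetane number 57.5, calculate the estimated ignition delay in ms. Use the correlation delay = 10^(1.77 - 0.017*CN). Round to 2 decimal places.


delay = 10^(1.77 - 0.017*CN)
Exponent = 1.77 - 0.017*57.5 = 0.7925
delay = 10^0.7925 = 6.20 ms


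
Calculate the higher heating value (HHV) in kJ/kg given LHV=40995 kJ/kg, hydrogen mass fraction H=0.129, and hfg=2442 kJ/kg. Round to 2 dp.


HHV = LHV + hfg * 9 * H
Water addition = 2442 * 9 * 0.129 = 2835.162 kJ/kg
HHV = 40995 + 2835.162 = 43830.16 kJ/kg


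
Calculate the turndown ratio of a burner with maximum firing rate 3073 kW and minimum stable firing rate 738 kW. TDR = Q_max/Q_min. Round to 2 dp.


TDR = Q_max / Q_min
TDR = 3073 / 738 = 4.16


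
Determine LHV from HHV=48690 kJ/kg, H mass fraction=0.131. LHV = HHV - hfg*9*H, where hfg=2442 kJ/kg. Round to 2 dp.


LHV = HHV - hfg * 9 * H
Water correction = 2442 * 9 * 0.131 = 2879.118 kJ/kg
LHV = 48690 - 2879.118 = 45810.88 kJ/kg


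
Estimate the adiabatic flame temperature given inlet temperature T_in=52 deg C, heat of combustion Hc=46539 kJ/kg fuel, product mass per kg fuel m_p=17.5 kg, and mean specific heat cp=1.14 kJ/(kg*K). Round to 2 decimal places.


T_ad = T_in + Hc / (m_p * cp)
Denominator = 17.5 * 1.14 = 19.9500
Temperature rise = 46539 / 19.9500 = 2332.78 K
T_ad = 52 + 2332.78 = 2384.78 deg C


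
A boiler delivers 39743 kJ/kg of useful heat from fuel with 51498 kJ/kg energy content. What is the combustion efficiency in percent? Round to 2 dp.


Efficiency = (Q_useful / Q_fuel) * 100
Efficiency = (39743 / 51498) * 100
Efficiency = 0.7717 * 100 = 77.17%


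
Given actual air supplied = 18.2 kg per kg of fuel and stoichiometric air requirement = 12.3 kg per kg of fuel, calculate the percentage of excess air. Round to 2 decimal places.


Excess air = actual - stoichiometric = 18.2 - 12.3 = 5.90 kg/kg fuel
Excess air % = (excess / stoich) * 100 = (5.90 / 12.3) * 100 = 47.97%


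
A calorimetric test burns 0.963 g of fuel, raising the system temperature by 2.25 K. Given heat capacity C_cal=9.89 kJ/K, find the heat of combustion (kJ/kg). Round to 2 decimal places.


Hc = C_cal * delta_T / m_fuel
Q_released = 9.89 * 2.25 = 22.2525 kJ
m_fuel = 0.963 g = 0.963/1000 kg = 0.000963 kg
Hc = 22.2525 / 0.000963 = 23107.48 kJ/kg


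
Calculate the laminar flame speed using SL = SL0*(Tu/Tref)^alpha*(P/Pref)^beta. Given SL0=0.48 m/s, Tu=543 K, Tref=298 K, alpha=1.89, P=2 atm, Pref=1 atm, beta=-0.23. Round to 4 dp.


SL = SL0 * (Tu/Tref)^alpha * (P/Pref)^beta
T ratio = 543/298 = 1.82214765
(T ratio)^alpha = 1.82214765^1.89 = 3.108157
(P/Pref)^beta = 2^(-0.23) = 0.852635
SL = 0.48 * 3.108157 * 0.852635 = 1.2721 m/s


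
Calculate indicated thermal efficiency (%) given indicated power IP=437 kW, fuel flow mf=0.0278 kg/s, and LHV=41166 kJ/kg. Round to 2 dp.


eta_ith = (IP / (mf * LHV)) * 100
Denominator = 0.0278 * 41166 = 1144.4148 kW
eta_ith = (437 / 1144.4148) * 100 = 38.19%


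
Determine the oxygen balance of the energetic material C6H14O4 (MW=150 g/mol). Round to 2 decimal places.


OB = -1600 * (2C + H/2 - O) / MW
Inner = 2*6 + 14/2 - 4 = 15.00
OB = -1600 * 15.00 / 150 = -160.00%


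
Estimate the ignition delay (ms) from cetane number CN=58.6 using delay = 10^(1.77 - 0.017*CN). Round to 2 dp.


delay = 10^(1.77 - 0.017*CN)
Exponent = 1.77 - 0.017*58.6 = 0.7738
delay = 10^0.7738 = 5.94 ms


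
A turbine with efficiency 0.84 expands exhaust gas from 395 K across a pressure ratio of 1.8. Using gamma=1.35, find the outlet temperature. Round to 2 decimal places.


T_out = T_in * (1 - eta * (1 - PR^(-(gamma-1)/gamma)))
Exponent = -(1.35-1)/1.35 = -0.25925926
PR^exp = 1.8^(-0.25925926) = 0.85865408
Factor = 1 - 0.84*(1 - 0.85865408) = 0.88126943
T_out = 395 * 0.88126943 = 348.10 K


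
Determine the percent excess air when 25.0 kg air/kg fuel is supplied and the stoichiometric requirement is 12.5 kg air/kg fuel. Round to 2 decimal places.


Excess air = actual - stoichiometric = 25.0 - 12.5 = 12.50 kg/kg fuel
Excess air % = (excess / stoich) * 100 = (12.50 / 12.5) * 100 = 100.00%


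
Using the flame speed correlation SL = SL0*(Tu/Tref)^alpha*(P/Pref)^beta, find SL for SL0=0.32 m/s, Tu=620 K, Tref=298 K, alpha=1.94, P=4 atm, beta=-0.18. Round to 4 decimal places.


SL = SL0 * (Tu/Tref)^alpha * (P/Pref)^beta
T ratio = 620/298 = 2.08053691
(T ratio)^alpha = 2.08053691^1.94 = 4.142479
(P/Pref)^beta = 4^(-0.18) = 0.779165
SL = 0.32 * 4.142479 * 0.779165 = 1.0329 m/s


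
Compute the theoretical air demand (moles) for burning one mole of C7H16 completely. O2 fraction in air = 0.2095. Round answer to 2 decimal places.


Balanced combustion: C7H16 + 11 O2 -> 7 CO2 + 8 H2O
O2 needed = C + H/4 = 7 + 16/4 = 11.00 moles
Air moles = O2 / 0.2095 = 11.00 / 0.2095 = 52.51 moles air


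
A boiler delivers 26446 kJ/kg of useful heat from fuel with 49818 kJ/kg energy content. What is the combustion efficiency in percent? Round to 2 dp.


Efficiency = (Q_useful / Q_fuel) * 100
Efficiency = (26446 / 49818) * 100
Efficiency = 0.5309 * 100 = 53.09%


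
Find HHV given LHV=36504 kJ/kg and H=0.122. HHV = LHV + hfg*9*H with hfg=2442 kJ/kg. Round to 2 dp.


HHV = LHV + hfg * 9 * H
Water addition = 2442 * 9 * 0.122 = 2681.316 kJ/kg
HHV = 36504 + 2681.316 = 39185.32 kJ/kg


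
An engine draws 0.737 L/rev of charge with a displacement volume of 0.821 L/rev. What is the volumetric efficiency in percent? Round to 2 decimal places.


eta_v = (V_actual / V_disp) * 100
Ratio = 0.737 / 0.821 = 0.8977
eta_v = 0.8977 * 100 = 89.77%


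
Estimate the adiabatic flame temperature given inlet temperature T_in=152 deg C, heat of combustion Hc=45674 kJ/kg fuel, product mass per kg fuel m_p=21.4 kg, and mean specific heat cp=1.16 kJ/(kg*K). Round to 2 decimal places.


T_ad = T_in + Hc / (m_p * cp)
Denominator = 21.4 * 1.16 = 24.8240
Temperature rise = 45674 / 24.8240 = 1839.91 K
T_ad = 152 + 1839.91 = 1991.91 deg C


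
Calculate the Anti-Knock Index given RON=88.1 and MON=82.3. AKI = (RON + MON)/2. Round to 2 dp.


AKI = (RON + MON) / 2
AKI = (88.1 + 82.3) / 2
AKI = 170.4 / 2 = 85.20


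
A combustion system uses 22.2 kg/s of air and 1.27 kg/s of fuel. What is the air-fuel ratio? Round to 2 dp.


AFR = m_air / m_fuel
AFR = 22.2 / 1.27 = 17.48


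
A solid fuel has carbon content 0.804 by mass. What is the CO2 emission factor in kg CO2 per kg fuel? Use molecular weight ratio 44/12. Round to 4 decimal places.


EF = C_frac * (M_CO2 / M_C)
EF = 0.804 * (44/12)
EF = 0.804 * 3.666667 = 2.9480 kg_CO2/kg_fuel


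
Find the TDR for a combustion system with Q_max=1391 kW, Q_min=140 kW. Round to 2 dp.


TDR = Q_max / Q_min
TDR = 1391 / 140 = 9.94


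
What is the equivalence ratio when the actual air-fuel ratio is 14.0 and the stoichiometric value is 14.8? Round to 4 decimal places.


phi = AFR_stoich / AFR_actual
phi = 14.8 / 14.0 = 1.0571


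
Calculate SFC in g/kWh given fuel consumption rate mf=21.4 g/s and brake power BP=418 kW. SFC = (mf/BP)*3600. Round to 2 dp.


SFC = (mf / BP) * 3600
Rate = 21.4 / 418 = 0.051196 g/(s*kW)
SFC = 0.051196 * 3600 = 184.31 g/kWh


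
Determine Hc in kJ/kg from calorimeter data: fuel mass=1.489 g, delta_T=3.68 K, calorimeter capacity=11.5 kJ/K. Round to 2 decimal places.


Hc = C_cal * delta_T / m_fuel
Q_released = 11.5 * 3.68 = 42.3200 kJ
m_fuel = 1.489 g = 1.489/1000 kg = 0.001489 kg
Hc = 42.3200 / 0.001489 = 28421.76 kJ/kg


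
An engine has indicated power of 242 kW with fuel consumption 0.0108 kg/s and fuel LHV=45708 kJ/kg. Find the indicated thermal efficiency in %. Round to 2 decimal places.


eta_ith = (IP / (mf * LHV)) * 100
Denominator = 0.0108 * 45708 = 493.6464 kW
eta_ith = (242 / 493.6464) * 100 = 49.02%


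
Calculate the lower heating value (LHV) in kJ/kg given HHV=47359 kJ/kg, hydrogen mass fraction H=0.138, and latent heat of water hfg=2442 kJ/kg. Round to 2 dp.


LHV = HHV - hfg * 9 * H
Water correction = 2442 * 9 * 0.138 = 3032.964 kJ/kg
LHV = 47359 - 3032.964 = 44326.04 kJ/kg


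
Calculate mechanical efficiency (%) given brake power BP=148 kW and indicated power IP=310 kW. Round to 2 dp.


eta_mech = (BP / IP) * 100
Ratio = 148 / 310 = 0.4774
eta_mech = 0.4774 * 100 = 47.74%


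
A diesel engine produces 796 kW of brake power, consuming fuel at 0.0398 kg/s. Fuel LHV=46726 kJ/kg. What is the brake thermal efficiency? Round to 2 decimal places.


eta_BTE = (BP / (mf * LHV)) * 100
Denominator = 0.0398 * 46726 = 1859.6948 kW
eta_BTE = (796 / 1859.6948) * 100 = 42.80%


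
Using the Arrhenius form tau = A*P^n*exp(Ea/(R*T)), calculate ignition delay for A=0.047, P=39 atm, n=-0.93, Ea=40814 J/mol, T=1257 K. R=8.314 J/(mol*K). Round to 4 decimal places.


tau = A * P^n * exp(Ea/(R*T))
P^n = 39^(-0.93) = 0.03313675
Ea/(R*T) = 40814/(8.314*1257) = 3.905385
exp(Ea/(R*T)) = 49.669203
tau = 0.047 * 0.03313675 * 49.669203 = 0.0774 ms


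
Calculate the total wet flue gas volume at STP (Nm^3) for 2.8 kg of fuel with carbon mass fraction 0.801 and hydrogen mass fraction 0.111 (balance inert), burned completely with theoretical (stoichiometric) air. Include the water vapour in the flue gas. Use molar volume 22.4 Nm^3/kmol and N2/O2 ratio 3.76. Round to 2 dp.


Per kg fuel: CO2 = (C/12 kmol)*22.4 = (0.801/12)*22.4 = 1.49520 Nm^3
Per kg fuel: H2O = (H/2 kmol)*22.4 = (0.111/2)*22.4 = 1.24320 Nm^3
O2 needed per kg fuel = C/12 + H/4 = 0.801/12 + 0.111/4 = 0.09450000 kmol
Per kg fuel: N2 = O2*3.76*22.4 = 0.09450000*3.76*22.4 = 7.95917 Nm^3
Total per kg = 1.49520 + 1.24320 + 7.95917 = 10.69757 Nm^3
Total = 10.69757 * 2.8 = 29.95 Nm^3


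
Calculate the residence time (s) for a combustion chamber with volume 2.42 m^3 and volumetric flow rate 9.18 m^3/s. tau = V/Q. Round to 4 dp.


tau = V / Q_flow
tau = 2.42 / 9.18 = 0.2636 s


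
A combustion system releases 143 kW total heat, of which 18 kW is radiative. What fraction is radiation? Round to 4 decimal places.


f_rad = Q_rad / Q_total
f_rad = 18 / 143 = 0.1259


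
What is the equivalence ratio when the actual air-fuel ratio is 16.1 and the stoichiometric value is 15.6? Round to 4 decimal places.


phi = AFR_stoich / AFR_actual
phi = 15.6 / 16.1 = 0.9689


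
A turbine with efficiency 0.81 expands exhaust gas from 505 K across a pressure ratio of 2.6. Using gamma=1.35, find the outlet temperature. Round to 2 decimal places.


T_out = T_in * (1 - eta * (1 - PR^(-(gamma-1)/gamma)))
Exponent = -(1.35-1)/1.35 = -0.25925926
PR^exp = 2.6^(-0.25925926) = 0.78057442
Factor = 1 - 0.81*(1 - 0.78057442) = 0.82226528
T_out = 505 * 0.82226528 = 415.24 K


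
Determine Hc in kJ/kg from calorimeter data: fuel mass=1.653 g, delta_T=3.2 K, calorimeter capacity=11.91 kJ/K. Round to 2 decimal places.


Hc = C_cal * delta_T / m_fuel
Q_released = 11.91 * 3.2 = 38.1120 kJ
m_fuel = 1.653 g = 1.653/1000 kg = 0.001653 kg
Hc = 38.1120 / 0.001653 = 23056.26 kJ/kg


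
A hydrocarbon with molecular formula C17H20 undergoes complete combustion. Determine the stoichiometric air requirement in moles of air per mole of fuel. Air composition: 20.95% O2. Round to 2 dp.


Balanced combustion: C17H20 + 22 O2 -> 17 CO2 + 10 H2O
O2 needed = C + H/4 = 17 + 20/4 = 22.00 moles
Air moles = O2 / 0.2095 = 22.00 / 0.2095 = 105.01 moles air


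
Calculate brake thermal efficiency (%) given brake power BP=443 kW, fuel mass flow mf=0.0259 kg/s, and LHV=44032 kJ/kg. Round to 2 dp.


eta_BTE = (BP / (mf * LHV)) * 100
Denominator = 0.0259 * 44032 = 1140.4288 kW
eta_BTE = (443 / 1140.4288) * 100 = 38.85%


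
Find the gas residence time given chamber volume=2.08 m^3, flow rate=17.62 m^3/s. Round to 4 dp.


tau = V / Q_flow
tau = 2.08 / 17.62 = 0.1180 s


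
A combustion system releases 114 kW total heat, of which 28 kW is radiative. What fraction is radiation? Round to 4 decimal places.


f_rad = Q_rad / Q_total
f_rad = 28 / 114 = 0.2456


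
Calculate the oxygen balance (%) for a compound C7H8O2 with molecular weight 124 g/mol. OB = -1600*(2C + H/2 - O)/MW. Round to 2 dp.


OB = -1600 * (2C + H/2 - O) / MW
Inner = 2*7 + 8/2 - 2 = 16.00
OB = -1600 * 16.00 / 124 = -206.45%


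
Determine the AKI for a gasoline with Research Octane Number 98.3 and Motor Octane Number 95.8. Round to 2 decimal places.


AKI = (RON + MON) / 2
AKI = (98.3 + 95.8) / 2
AKI = 194.1 / 2 = 97.05


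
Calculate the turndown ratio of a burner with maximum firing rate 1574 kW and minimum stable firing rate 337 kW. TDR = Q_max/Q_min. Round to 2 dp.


TDR = Q_max / Q_min
TDR = 1574 / 337 = 4.67


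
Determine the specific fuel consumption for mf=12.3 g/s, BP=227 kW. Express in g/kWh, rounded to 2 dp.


SFC = (mf / BP) * 3600
Rate = 12.3 / 227 = 0.054185 g/(s*kW)
SFC = 0.054185 * 3600 = 195.07 g/kWh


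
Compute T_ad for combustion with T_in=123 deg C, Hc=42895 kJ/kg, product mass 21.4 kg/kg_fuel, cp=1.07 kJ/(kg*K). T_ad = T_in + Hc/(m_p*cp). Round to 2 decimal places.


T_ad = T_in + Hc / (m_p * cp)
Denominator = 21.4 * 1.07 = 22.8980
Temperature rise = 42895 / 22.8980 = 1873.31 K
T_ad = 123 + 1873.31 = 1996.31 deg C


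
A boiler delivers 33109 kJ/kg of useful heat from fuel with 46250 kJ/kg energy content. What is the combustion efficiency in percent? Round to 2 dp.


Efficiency = (Q_useful / Q_fuel) * 100
Efficiency = (33109 / 46250) * 100
Efficiency = 0.7159 * 100 = 71.59%


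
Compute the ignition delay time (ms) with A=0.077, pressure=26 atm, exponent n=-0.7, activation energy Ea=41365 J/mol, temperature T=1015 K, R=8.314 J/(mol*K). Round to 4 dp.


tau = A * P^n * exp(Ea/(R*T))
P^n = 26^(-0.7) = 0.10221595
Ea/(R*T) = 41365/(8.314*1015) = 4.901816
exp(Ea/(R*T)) = 134.533813
tau = 0.077 * 0.10221595 * 134.533813 = 1.0589 ms


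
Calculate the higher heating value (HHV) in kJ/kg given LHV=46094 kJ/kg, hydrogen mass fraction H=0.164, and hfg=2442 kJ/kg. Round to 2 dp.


HHV = LHV + hfg * 9 * H
Water addition = 2442 * 9 * 0.164 = 3604.392 kJ/kg
HHV = 46094 + 3604.392 = 49698.39 kJ/kg


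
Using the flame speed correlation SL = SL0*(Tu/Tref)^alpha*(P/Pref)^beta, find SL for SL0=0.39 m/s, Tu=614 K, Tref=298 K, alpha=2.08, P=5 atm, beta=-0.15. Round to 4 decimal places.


SL = SL0 * (Tu/Tref)^alpha * (P/Pref)^beta
T ratio = 614/298 = 2.06040268
(T ratio)^alpha = 2.06040268^2.08 = 4.498010
(P/Pref)^beta = 5^(-0.15) = 0.785515
SL = 0.39 * 4.498010 * 0.785515 = 1.3780 m/s


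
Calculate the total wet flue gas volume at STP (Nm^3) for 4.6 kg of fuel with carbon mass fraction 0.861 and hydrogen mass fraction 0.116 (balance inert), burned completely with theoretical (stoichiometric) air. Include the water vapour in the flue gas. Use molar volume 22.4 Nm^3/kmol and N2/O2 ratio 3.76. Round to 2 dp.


Per kg fuel: CO2 = (C/12 kmol)*22.4 = (0.861/12)*22.4 = 1.60720 Nm^3
Per kg fuel: H2O = (H/2 kmol)*22.4 = (0.116/2)*22.4 = 1.29920 Nm^3
O2 needed per kg fuel = C/12 + H/4 = 0.861/12 + 0.116/4 = 0.10075000 kmol
Per kg fuel: N2 = O2*3.76*22.4 = 0.10075000*3.76*22.4 = 8.48557 Nm^3
Total per kg = 1.60720 + 1.29920 + 8.48557 = 11.39197 Nm^3
Total = 11.39197 * 4.6 = 52.40 Nm^3


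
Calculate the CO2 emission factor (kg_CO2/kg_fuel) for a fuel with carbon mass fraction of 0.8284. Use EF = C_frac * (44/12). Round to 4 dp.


EF = C_frac * (M_CO2 / M_C)
EF = 0.8284 * (44/12)
EF = 0.8284 * 3.666667 = 3.0375 kg_CO2/kg_fuel


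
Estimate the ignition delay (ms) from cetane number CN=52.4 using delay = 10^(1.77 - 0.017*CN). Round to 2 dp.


delay = 10^(1.77 - 0.017*CN)
Exponent = 1.77 - 0.017*52.4 = 0.8792
delay = 10^0.8792 = 7.57 ms


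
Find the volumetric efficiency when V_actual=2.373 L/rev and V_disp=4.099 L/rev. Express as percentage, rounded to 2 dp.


eta_v = (V_actual / V_disp) * 100
Ratio = 2.373 / 4.099 = 0.5789
eta_v = 0.5789 * 100 = 57.89%


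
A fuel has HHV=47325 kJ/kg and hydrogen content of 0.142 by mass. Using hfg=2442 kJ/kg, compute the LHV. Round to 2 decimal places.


LHV = HHV - hfg * 9 * H
Water correction = 2442 * 9 * 0.142 = 3120.876 kJ/kg
LHV = 47325 - 3120.876 = 44204.12 kJ/kg


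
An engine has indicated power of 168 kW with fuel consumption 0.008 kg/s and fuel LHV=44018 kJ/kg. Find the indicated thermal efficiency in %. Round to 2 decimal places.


eta_ith = (IP / (mf * LHV)) * 100
Denominator = 0.008 * 44018 = 352.1440 kW
eta_ith = (168 / 352.1440) * 100 = 47.71%


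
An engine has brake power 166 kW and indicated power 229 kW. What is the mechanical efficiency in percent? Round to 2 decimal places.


eta_mech = (BP / IP) * 100
Ratio = 166 / 229 = 0.7249
eta_mech = 0.7249 * 100 = 72.49%


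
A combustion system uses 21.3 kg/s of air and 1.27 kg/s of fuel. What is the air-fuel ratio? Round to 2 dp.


AFR = m_air / m_fuel
AFR = 21.3 / 1.27 = 16.77


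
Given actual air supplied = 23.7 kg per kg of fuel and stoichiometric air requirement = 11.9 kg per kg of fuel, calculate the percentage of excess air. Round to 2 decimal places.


Excess air = actual - stoichiometric = 23.7 - 11.9 = 11.80 kg/kg fuel
Excess air % = (excess / stoich) * 100 = (11.80 / 11.9) * 100 = 99.16%


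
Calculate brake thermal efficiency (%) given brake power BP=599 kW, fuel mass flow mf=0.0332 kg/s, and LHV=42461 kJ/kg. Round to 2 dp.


eta_BTE = (BP / (mf * LHV)) * 100
Denominator = 0.0332 * 42461 = 1409.7052 kW
eta_BTE = (599 / 1409.7052) * 100 = 42.49%


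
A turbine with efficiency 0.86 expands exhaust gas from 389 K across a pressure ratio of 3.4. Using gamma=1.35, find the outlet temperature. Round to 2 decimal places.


T_out = T_in * (1 - eta * (1 - PR^(-(gamma-1)/gamma)))
Exponent = -(1.35-1)/1.35 = -0.25925926
PR^exp = 3.4^(-0.25925926) = 0.72813041
Factor = 1 - 0.86*(1 - 0.72813041) = 0.76619215
T_out = 389 * 0.76619215 = 298.05 K


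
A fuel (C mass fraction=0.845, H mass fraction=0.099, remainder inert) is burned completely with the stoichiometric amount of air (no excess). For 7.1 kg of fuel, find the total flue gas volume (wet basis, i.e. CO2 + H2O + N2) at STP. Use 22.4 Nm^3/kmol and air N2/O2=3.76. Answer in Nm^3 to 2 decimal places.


Per kg fuel: CO2 = (C/12 kmol)*22.4 = (0.845/12)*22.4 = 1.57733 Nm^3
Per kg fuel: H2O = (H/2 kmol)*22.4 = (0.099/2)*22.4 = 1.10880 Nm^3
O2 needed per kg fuel = C/12 + H/4 = 0.845/12 + 0.099/4 = 0.09516667 kmol
Per kg fuel: N2 = O2*3.76*22.4 = 0.09516667*3.76*22.4 = 8.01532 Nm^3
Total per kg = 1.57733 + 1.10880 + 8.01532 = 10.70145 Nm^3
Total = 10.70145 * 7.1 = 75.98 Nm^3


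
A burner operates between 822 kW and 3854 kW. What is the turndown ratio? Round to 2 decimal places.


TDR = Q_max / Q_min
TDR = 3854 / 822 = 4.69


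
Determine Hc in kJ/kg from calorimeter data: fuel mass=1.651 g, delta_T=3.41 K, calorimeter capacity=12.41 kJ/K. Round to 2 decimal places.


Hc = C_cal * delta_T / m_fuel
Q_released = 12.41 * 3.41 = 42.3181 kJ
m_fuel = 1.651 g = 1.651/1000 kg = 0.001651 kg
Hc = 42.3181 / 0.001651 = 25631.80 kJ/kg


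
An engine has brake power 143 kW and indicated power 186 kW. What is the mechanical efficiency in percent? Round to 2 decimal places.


eta_mech = (BP / IP) * 100
Ratio = 143 / 186 = 0.7688
eta_mech = 0.7688 * 100 = 76.88%


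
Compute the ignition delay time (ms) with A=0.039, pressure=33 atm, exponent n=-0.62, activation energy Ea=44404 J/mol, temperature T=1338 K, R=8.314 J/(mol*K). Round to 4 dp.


tau = A * P^n * exp(Ea/(R*T))
P^n = 33^(-0.62) = 0.11442511
Ea/(R*T) = 44404/(8.314*1338) = 3.991682
exp(Ea/(R*T)) = 54.145899
tau = 0.039 * 0.11442511 * 54.145899 = 0.2416 ms


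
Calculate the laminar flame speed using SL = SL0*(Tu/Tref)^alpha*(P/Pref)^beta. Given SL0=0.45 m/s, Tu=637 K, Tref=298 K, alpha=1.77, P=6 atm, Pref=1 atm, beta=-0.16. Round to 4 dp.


SL = SL0 * (Tu/Tref)^alpha * (P/Pref)^beta
T ratio = 637/298 = 2.13758389
(T ratio)^alpha = 2.13758389^1.77 = 3.836754
(P/Pref)^beta = 6^(-0.16) = 0.750751
SL = 0.45 * 3.836754 * 0.750751 = 1.2962 m/s


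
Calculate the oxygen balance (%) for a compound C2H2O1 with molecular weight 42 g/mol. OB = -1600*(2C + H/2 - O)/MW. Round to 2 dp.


OB = -1600 * (2C + H/2 - O) / MW
Inner = 2*2 + 2/2 - 1 = 4.00
OB = -1600 * 4.00 / 42 = -152.38%


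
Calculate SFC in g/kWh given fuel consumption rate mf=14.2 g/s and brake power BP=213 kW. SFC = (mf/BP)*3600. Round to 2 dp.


SFC = (mf / BP) * 3600
Rate = 14.2 / 213 = 0.066667 g/(s*kW)
SFC = 0.066667 * 3600 = 240.00 g/kWh


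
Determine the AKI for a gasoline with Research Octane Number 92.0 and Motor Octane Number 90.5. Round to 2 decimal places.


AKI = (RON + MON) / 2
AKI = (92.0 + 90.5) / 2
AKI = 182.5 / 2 = 91.25


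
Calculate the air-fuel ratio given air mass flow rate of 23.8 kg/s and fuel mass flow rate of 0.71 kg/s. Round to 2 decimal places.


AFR = m_air / m_fuel
AFR = 23.8 / 0.71 = 33.52


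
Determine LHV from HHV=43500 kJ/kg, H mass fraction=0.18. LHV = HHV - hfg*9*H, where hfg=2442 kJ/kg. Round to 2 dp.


LHV = HHV - hfg * 9 * H
Water correction = 2442 * 9 * 0.18 = 3956.040 kJ/kg
LHV = 43500 - 3956.040 = 39543.96 kJ/kg


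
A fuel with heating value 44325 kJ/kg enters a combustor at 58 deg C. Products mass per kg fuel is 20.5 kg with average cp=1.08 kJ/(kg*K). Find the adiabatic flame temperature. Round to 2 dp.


T_ad = T_in + Hc / (m_p * cp)
Denominator = 20.5 * 1.08 = 22.1400
Temperature rise = 44325 / 22.1400 = 2002.03 K
T_ad = 58 + 2002.03 = 2060.03 deg C


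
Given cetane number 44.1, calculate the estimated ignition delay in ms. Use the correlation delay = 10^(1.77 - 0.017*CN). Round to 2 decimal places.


delay = 10^(1.77 - 0.017*CN)
Exponent = 1.77 - 0.017*44.1 = 1.0203
delay = 10^1.0203 = 10.48 ms


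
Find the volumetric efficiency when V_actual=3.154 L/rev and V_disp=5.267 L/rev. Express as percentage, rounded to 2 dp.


eta_v = (V_actual / V_disp) * 100
Ratio = 3.154 / 5.267 = 0.5988
eta_v = 0.5988 * 100 = 59.88%


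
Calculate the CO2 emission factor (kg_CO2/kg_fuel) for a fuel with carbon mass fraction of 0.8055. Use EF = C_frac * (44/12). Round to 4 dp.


EF = C_frac * (M_CO2 / M_C)
EF = 0.8055 * (44/12)
EF = 0.8055 * 3.666667 = 2.9535 kg_CO2/kg_fuel


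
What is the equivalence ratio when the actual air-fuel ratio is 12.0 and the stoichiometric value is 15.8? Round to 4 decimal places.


phi = AFR_stoich / AFR_actual
phi = 15.8 / 12.0 = 1.3167


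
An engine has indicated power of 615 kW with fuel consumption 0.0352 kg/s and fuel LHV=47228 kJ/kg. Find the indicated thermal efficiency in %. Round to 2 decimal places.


eta_ith = (IP / (mf * LHV)) * 100
Denominator = 0.0352 * 47228 = 1662.4256 kW
eta_ith = (615 / 1662.4256) * 100 = 36.99%


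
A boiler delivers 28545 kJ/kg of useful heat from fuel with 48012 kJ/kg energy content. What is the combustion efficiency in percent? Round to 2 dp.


Efficiency = (Q_useful / Q_fuel) * 100
Efficiency = (28545 / 48012) * 100
Efficiency = 0.5945 * 100 = 59.45%


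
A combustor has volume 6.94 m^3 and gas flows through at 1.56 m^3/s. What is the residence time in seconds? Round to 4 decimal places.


tau = V / Q_flow
tau = 6.94 / 1.56 = 4.4487 s


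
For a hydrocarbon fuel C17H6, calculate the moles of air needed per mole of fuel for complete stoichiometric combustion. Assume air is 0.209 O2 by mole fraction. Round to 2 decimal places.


Balanced combustion: C17H6 + 18.5 O2 -> 17 CO2 + 3 H2O
O2 needed = C + H/4 = 17 + 6/4 = 18.50 moles
Air moles = O2 / 0.209 = 18.50 / 0.209 = 88.52 moles air


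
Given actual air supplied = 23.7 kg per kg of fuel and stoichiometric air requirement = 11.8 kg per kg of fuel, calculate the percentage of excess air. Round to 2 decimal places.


Excess air = actual - stoichiometric = 23.7 - 11.8 = 11.90 kg/kg fuel
Excess air % = (excess / stoich) * 100 = (11.90 / 11.8) * 100 = 100.85%


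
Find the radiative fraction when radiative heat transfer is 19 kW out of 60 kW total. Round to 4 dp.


f_rad = Q_rad / Q_total
f_rad = 19 / 60 = 0.3167


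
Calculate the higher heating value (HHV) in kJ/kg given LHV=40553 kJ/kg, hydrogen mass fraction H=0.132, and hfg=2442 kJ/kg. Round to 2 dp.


HHV = LHV + hfg * 9 * H
Water addition = 2442 * 9 * 0.132 = 2901.096 kJ/kg
HHV = 40553 + 2901.096 = 43454.10 kJ/kg


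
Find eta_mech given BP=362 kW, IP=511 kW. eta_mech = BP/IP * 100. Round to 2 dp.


eta_mech = (BP / IP) * 100
Ratio = 362 / 511 = 0.7084
eta_mech = 0.7084 * 100 = 70.84%


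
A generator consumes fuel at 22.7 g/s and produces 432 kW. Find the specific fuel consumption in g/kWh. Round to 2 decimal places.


SFC = (mf / BP) * 3600
Rate = 22.7 / 432 = 0.052546 g/(s*kW)
SFC = 0.052546 * 3600 = 189.17 g/kWh


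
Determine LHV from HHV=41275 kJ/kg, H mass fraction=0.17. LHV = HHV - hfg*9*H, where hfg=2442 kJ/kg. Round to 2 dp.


LHV = HHV - hfg * 9 * H
Water correction = 2442 * 9 * 0.17 = 3736.260 kJ/kg
LHV = 41275 - 3736.260 = 37538.74 kJ/kg


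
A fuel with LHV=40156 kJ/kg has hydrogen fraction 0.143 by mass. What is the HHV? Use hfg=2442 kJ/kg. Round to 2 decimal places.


HHV = LHV + hfg * 9 * H
Water addition = 2442 * 9 * 0.143 = 3142.854 kJ/kg
HHV = 40156 + 3142.854 = 43298.85 kJ/kg


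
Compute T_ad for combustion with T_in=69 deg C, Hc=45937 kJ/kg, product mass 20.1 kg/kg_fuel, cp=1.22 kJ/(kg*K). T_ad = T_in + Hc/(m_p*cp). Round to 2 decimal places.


T_ad = T_in + Hc / (m_p * cp)
Denominator = 20.1 * 1.22 = 24.5220
Temperature rise = 45937 / 24.5220 = 1873.30 K
T_ad = 69 + 1873.30 = 1942.30 deg C


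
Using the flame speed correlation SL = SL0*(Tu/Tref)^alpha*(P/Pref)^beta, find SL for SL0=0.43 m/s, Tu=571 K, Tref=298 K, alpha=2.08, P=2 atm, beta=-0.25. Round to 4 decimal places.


SL = SL0 * (Tu/Tref)^alpha * (P/Pref)^beta
T ratio = 571/298 = 1.91610738
(T ratio)^alpha = 1.91610738^2.08 = 3.867526
(P/Pref)^beta = 2^(-0.25) = 0.840896
SL = 0.43 * 3.867526 * 0.840896 = 1.3984 m/s


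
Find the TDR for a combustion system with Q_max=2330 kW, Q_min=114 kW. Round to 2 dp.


TDR = Q_max / Q_min
TDR = 2330 / 114 = 20.44


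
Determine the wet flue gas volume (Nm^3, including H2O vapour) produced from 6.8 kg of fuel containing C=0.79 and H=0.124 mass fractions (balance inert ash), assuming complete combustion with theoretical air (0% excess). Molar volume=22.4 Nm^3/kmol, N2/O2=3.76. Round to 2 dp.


Per kg fuel: CO2 = (C/12 kmol)*22.4 = (0.79/12)*22.4 = 1.47467 Nm^3
Per kg fuel: H2O = (H/2 kmol)*22.4 = (0.124/2)*22.4 = 1.38880 Nm^3
O2 needed per kg fuel = C/12 + H/4 = 0.79/12 + 0.124/4 = 0.09683333 kmol
Per kg fuel: N2 = O2*3.76*22.4 = 0.09683333*3.76*22.4 = 8.15569 Nm^3
Total per kg = 1.47467 + 1.38880 + 8.15569 = 11.01916 Nm^3
Total = 11.01916 * 6.8 = 74.93 Nm^3


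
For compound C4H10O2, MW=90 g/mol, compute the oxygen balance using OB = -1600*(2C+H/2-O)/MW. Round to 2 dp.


OB = -1600 * (2C + H/2 - O) / MW
Inner = 2*4 + 10/2 - 2 = 11.00
OB = -1600 * 11.00 / 90 = -195.56%


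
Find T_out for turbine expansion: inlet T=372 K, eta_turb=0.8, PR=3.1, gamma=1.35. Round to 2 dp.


T_out = T_in * (1 - eta * (1 - PR^(-(gamma-1)/gamma)))
Exponent = -(1.35-1)/1.35 = -0.25925926
PR^exp = 3.1^(-0.25925926) = 0.74577862
Factor = 1 - 0.8*(1 - 0.74577862) = 0.79662290
T_out = 372 * 0.79662290 = 296.34 K


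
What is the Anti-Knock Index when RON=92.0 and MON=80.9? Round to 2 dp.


AKI = (RON + MON) / 2
AKI = (92.0 + 80.9) / 2
AKI = 172.9 / 2 = 86.45


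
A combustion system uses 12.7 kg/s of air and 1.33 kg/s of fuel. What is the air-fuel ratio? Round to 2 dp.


AFR = m_air / m_fuel
AFR = 12.7 / 1.33 = 9.55


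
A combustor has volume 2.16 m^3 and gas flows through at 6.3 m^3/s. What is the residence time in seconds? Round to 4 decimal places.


tau = V / Q_flow
tau = 2.16 / 6.3 = 0.3429 s


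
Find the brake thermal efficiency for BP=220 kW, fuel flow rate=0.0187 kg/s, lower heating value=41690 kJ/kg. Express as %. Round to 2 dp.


eta_BTE = (BP / (mf * LHV)) * 100
Denominator = 0.0187 * 41690 = 779.6030 kW
eta_BTE = (220 / 779.6030) * 100 = 28.22%
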